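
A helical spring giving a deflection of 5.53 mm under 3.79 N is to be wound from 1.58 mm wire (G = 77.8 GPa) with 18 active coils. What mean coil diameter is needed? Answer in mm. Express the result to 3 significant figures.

Required rate k = F/δ = 3.79/5.53 = 0.68535 N/mm
D = (Gd⁴/(8N_a·k))^(1/3) = (77.8×10³·1.58⁴/(8·18·0.68535))^(1/3)
  = (4912.83)^(1/3) = 16.9998 mm

17.0 mm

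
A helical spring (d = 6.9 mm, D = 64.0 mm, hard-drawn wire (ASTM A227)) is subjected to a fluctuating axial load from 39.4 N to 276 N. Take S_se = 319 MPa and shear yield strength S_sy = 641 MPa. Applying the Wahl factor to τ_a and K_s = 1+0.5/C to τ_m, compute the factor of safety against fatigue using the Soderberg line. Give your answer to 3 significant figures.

C = D/d = 64.0/6.9 = 9.2754; K_W = (4C−1)/(4C−4)+0.615/C = 1.1569; K_s = 1+0.5/C = 1.0539
F_a = (F_max−F_min)/2 = 118.3 N; F_m = (F_max+F_min)/2 = 157.7 N
τ_a = K_W·8F_aD/(πd³) = 1.1569 × 58.689 = 67.9 MPa
τ_m = K_s·8F_mD/(πd³) = 1.0539 × 78.236 = 82.453 MPa
Soderberg: 1/n_f = τ_a/S_se + τ_m/S_sy = 67.9/319 + 82.453/641 = 0.21285 + 0.12863 = 0.34148
n_f = 1/0.34148 = 2.928

2.93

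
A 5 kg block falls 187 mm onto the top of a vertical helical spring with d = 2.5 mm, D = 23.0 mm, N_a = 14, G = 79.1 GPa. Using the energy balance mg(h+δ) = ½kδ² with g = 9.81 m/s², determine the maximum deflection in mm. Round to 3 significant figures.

114 mm

k = Gd⁴/(8D³N_a) = (79.1×10³)(2.5⁴)/(8·23.0³·14) = 2.2674 N/mm
W = mg = 5 × 9.81 = 49.05 N
½kδ² − Wδ − Wh = 0 → δ = (W + √(W² + 2kWh))/k
δ = (49.05 + √(2405.9 + 41595.4))/2.2674 = (49.05 + 209.76)/2.2674 = 114.14 mm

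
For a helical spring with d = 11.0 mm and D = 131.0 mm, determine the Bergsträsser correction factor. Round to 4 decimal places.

1.1120

C = D/d = 131.0/11.0 = 11.9091
K_B = (4C+2)/(4C−3) = 49.636/44.636 = 1.1120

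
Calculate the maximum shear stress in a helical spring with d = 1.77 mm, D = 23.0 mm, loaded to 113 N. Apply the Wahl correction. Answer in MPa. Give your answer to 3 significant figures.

Spring index C = D/d = 23.0/1.77 = 12.9944
K_W = (4C−1)/(4C−4) + 0.615/C = 50.977/47.977 + 0.0473 = 1.1099
τ₀ = 8FD/(πd³) = 8·113·23.0/(π·1.77³) = 20792/17.421 = 1193.5 MPa
τ_max = K·τ₀ = 1.1099 × 1193.5 = 1324.6 MPa

1320 MPa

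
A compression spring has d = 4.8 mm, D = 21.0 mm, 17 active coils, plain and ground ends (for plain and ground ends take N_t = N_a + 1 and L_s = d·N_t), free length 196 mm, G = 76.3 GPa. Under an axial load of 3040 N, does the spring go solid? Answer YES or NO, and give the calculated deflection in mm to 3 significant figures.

k = Gd⁴/(8D³N_a) = (76.3×10³)(4.8⁴)/(8·21.0³·17) = 32.158 N/mm
N_t = 18; L_s = 4.8·18 = 86.4 mm; δ_solid = L₀ − L_s = 196 − 86.4 = 109.6 mm
δ = F/k = 3040/32.158 = 94.532 mm
δ < δ_solid → spring does not go solid

NO, δ = 94.5 mm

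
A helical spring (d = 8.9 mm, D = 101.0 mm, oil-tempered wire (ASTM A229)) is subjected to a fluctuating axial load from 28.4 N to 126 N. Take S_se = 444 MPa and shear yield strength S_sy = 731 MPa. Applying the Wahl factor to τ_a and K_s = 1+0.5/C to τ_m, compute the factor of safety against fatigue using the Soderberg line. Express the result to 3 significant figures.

C = D/d = 101.0/8.9 = 11.3483; K_W = (4C−1)/(4C−4)+0.615/C = 1.1267; K_s = 1+0.5/C = 1.0441
F_a = (F_max−F_min)/2 = 48.8 N; F_m = (F_max+F_min)/2 = 77.2 N
τ_a = K_W·8F_aD/(πd³) = 1.1267 × 17.804 = 20.059 MPa
τ_m = K_s·8F_mD/(πd³) = 1.0441 × 28.165 = 29.406 MPa
Soderberg: 1/n_f = τ_a/S_se + τ_m/S_sy = 20.059/444 + 29.406/731 = 0.04518 + 0.04023 = 0.085405
n_f = 1/0.085405 = 11.71

11.7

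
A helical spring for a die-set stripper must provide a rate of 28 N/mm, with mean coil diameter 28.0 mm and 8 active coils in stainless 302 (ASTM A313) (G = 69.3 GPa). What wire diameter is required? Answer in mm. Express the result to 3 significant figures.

d = (8D³N_a·k / G)^(1/4) = (8·28.0³·8·28 / (69.3×10³))^0.25
  = (567.65)^0.25 = 4.8811 mm

4.88 mm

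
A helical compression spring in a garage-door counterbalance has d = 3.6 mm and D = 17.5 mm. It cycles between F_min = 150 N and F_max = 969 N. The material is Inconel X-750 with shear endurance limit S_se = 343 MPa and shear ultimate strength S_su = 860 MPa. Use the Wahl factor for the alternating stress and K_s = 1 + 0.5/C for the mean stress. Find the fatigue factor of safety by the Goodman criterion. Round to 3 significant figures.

0.456

C = D/d = 17.5/3.6 = 4.8611; K_W = (4C−1)/(4C−4)+0.615/C = 1.3208; K_s = 1+0.5/C = 1.1029
F_a = (F_max−F_min)/2 = 409.5 N; F_m = (F_max+F_min)/2 = 559.5 N
τ_a = K_W·8F_aD/(πd³) = 1.3208 × 391.13 = 516.59 MPa
τ_m = K_s·8F_mD/(πd³) = 1.1029 × 534.41 = 589.37 MPa
Goodman: 1/n_f = τ_a/S_se + τ_m/S_su = 516.59/343 + 589.37/860 = 1.50610 + 0.68532 = 2.1914
n_f = 1/2.1914 = 0.4563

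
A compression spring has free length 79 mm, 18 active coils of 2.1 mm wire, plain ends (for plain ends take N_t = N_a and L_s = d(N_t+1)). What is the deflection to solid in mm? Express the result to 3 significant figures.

39.1 mm

N_t = 18; L_s = 2.1·19 = 39.9 mm
δ_solid = L₀ − L_s = 79 − 39.9 = 39.1 mm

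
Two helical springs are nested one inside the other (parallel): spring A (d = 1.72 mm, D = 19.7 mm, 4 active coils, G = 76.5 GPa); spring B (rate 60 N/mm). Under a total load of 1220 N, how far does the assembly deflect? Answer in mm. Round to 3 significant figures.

19.4 mm

k_A = Gd⁴/(8D³N_a) = (76.5×10³)(1.72⁴)/(8·19.7³·4) = 2.7367 N/mm
Parallel: k_eq = 2.7367 + 60 = 62.737 N/mm
δ = F/k_eq = 1220/62.737 = 19.446 mm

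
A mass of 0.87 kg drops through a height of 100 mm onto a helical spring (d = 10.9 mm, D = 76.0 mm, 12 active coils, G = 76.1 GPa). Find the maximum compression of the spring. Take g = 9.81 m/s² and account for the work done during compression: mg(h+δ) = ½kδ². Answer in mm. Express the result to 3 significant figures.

k = Gd⁴/(8D³N_a) = (76.1×10³)(10.9⁴)/(8·76.0³·12) = 25.491 N/mm
W = mg = 0.87 × 9.81 = 8.5347 N
½kδ² − Wδ − Wh = 0 → δ = (W + √(W² + 2kWh))/k
δ = (8.5347 + √(72.841 + 43510.8))/25.491 = (8.5347 + 208.77)/25.491 = 8.5248 mm

8.52 mm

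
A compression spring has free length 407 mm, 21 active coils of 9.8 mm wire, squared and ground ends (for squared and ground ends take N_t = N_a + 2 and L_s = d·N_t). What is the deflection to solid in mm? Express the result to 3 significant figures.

N_t = 23; L_s = 9.8·23 = 225.4 mm
δ_solid = L₀ − L_s = 407 − 225.4 = 181.6 mm

182 mm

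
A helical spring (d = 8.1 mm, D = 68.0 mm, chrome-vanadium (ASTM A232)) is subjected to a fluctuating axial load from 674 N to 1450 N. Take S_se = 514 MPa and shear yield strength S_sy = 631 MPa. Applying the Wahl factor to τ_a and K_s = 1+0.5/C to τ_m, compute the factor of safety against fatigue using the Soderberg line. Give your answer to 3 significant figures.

C = D/d = 68.0/8.1 = 8.3951; K_W = (4C−1)/(4C−4)+0.615/C = 1.1747; K_s = 1+0.5/C = 1.0596
F_a = (F_max−F_min)/2 = 388 N; F_m = (F_max+F_min)/2 = 1062 N
τ_a = K_W·8F_aD/(πd³) = 1.1747 × 126.42 = 148.51 MPa
τ_m = K_s·8F_mD/(πd³) = 1.0596 × 346.03 = 366.64 MPa
Soderberg: 1/n_f = τ_a/S_se + τ_m/S_sy = 148.51/514 + 366.64/631 = 0.28892 + 0.58105 = 0.86997
n_f = 1/0.86997 = 1.149

1.15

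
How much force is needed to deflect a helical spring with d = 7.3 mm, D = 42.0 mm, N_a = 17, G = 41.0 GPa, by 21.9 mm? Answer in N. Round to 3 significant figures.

253 N

k = Gd⁴/(8D³N_a) = (41.0×10³)(7.3⁴)/(8·42.0³·17) = 11.555 N/mm
F = k·δ = 11.555 × 21.9 = 253.07 N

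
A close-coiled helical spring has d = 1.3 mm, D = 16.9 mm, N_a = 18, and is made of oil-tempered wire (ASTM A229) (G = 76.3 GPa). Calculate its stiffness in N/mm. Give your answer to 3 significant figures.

k = Gd⁴/(8D³N_a) = (76.3×10³ × 1.3⁴) / (8 × 16.9³ × 18)
  = 217920 / 695060 = 0.31353 N/mm

0.314 N/mm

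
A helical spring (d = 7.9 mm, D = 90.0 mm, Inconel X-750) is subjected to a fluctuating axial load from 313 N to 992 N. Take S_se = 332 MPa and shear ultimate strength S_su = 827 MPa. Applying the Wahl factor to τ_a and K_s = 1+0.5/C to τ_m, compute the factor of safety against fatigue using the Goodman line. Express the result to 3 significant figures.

1.09

C = D/d = 90.0/7.9 = 11.3924; K_W = (4C−1)/(4C−4)+0.615/C = 1.1262; K_s = 1+0.5/C = 1.0439
F_a = (F_max−F_min)/2 = 339.5 N; F_m = (F_max+F_min)/2 = 652.5 N
τ_a = K_W·8F_aD/(πd³) = 1.1262 × 157.81 = 177.72 MPa
τ_m = K_s·8F_mD/(πd³) = 1.0439 × 303.31 = 316.62 MPa
Goodman: 1/n_f = τ_a/S_se + τ_m/S_su = 177.72/332 + 316.62/827 = 0.53530 + 0.38285 = 0.91815
n_f = 1/0.91815 = 1.089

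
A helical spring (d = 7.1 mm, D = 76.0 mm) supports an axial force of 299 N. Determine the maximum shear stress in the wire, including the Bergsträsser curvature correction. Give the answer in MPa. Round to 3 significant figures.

Spring index C = D/d = 76.0/7.1 = 10.7042
K_B = (4C+2)/(4C−3) = 44.817/39.817 = 1.1256
τ₀ = 8FD/(πd³) = 8·299·76.0/(π·7.1³) = 181792/1124.4 = 161.68 MPa
τ_max = K·τ₀ = 1.1256 × 161.68 = 181.98 MPa

182 MPa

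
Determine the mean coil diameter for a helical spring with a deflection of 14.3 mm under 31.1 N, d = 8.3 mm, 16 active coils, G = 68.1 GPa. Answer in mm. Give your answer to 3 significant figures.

Required rate k = F/δ = 31.1/14.3 = 2.1748 N/mm
D = (Gd⁴/(8N_a·k))^(1/3) = (68.1×10³·8.3⁴/(8·16·2.1748))^(1/3)
  = (1.16098e+06)^(1/3) = 105.1014 mm

105 mm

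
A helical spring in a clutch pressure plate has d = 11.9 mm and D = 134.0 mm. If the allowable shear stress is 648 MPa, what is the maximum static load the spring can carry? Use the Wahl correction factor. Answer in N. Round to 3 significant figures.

C = D/d = 134.0/11.9 = 11.2605
K_W = (4C−1)/(4C−4) + 0.615/C = 44.042/41.042 + 0.0546 = 1.1277
τ_max = K·8FD/(πd³) → F_max = τ_allow·πd³/(8DK)
F_max = 648·π·11.9³/(8·134.0·1.1277) = 3.4306e+06/1208.9 = 2837.7 N

2840 N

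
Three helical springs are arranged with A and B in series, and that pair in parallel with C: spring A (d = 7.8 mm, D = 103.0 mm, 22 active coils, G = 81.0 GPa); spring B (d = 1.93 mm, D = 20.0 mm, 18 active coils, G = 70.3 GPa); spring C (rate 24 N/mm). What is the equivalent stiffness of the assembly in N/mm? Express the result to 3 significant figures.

k_A = Gd⁴/(8D³N_a) = (81.0×10³)(7.8⁴)/(8·103.0³·22) = 1.559 N/mm
k_B = Gd⁴/(8D³N_a) = (70.3×10³)(1.93⁴)/(8·20.0³·18) = 0.8467 N/mm
Springs A,B series: k_AB = 1/(1/1.559+1/0.8467) = 0.5487 N/mm; parallel with C: k_eq = 0.5487+24 = 24.549 N/mm

24.5 N/mm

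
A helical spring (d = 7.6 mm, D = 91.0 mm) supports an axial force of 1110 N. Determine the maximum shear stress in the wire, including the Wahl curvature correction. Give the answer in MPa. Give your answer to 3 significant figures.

Spring index C = D/d = 91.0/7.6 = 11.9737
K_W = (4C−1)/(4C−4) + 0.615/C = 46.895/43.895 + 0.0514 = 1.1197
τ₀ = 8FD/(πd³) = 8·1110·91.0/(π·7.6³) = 808080/1379.1 = 585.95 MPa
τ_max = K·τ₀ = 1.1197 × 585.95 = 656.1 MPa

656 MPa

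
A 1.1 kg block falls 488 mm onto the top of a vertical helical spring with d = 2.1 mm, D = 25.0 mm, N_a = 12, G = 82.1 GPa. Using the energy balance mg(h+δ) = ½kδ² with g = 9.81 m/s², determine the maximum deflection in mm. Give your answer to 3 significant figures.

k = Gd⁴/(8D³N_a) = (82.1×10³)(2.1⁴)/(8·25.0³·12) = 1.0645 N/mm
W = mg = 1.1 × 9.81 = 10.791 N
½kδ² − Wδ − Wh = 0 → δ = (W + √(W² + 2kWh))/k
δ = (10.791 + √(116.45 + 11210.9))/1.0645 = (10.791 + 106.43)/1.0645 = 110.12 mm

110 mm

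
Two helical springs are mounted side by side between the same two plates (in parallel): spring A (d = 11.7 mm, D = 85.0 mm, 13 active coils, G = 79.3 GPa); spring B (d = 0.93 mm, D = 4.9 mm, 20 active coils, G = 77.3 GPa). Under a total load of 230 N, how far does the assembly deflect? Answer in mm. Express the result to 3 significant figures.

k_A = Gd⁴/(8D³N_a) = (79.3×10³)(11.7⁴)/(8·85.0³·13) = 23.266 N/mm
k_B = Gd⁴/(8D³N_a) = (77.3×10³)(0.93⁴)/(8·4.9³·20) = 3.0719 N/mm
Parallel: k_eq = 23.266 + 3.0719 = 26.338 N/mm
δ = F/k_eq = 230/26.338 = 8.7326 mm

8.73 mm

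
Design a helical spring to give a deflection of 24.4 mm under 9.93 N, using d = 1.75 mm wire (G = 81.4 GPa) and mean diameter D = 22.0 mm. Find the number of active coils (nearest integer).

22

Required rate k = F/δ = 9.93/24.4 = 0.40697 N/mm
N_a = Gd⁴/(8D³k) = (81.4×10³ × 1.75⁴)/(8 × 22.0³ × 0.40697)
    = 763443 / 34667.1 = 22.02 → 22 coils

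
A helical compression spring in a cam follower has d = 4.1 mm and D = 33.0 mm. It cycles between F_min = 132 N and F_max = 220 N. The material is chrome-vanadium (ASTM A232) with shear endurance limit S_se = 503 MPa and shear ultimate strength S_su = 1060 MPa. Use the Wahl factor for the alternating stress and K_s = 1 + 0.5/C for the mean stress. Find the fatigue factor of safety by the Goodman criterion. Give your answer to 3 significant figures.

2.93

C = D/d = 33.0/4.1 = 8.0488; K_W = (4C−1)/(4C−4)+0.615/C = 1.1828; K_s = 1+0.5/C = 1.0621
F_a = (F_max−F_min)/2 = 44 N; F_m = (F_max+F_min)/2 = 176 N
τ_a = K_W·8F_aD/(πd³) = 1.1828 × 53.648 = 63.456 MPa
τ_m = K_s·8F_mD/(πd³) = 1.0621 × 214.59 = 227.92 MPa
Goodman: 1/n_f = τ_a/S_se + τ_m/S_su = 63.456/503 + 227.92/1060 = 0.12615 + 0.21502 = 0.34118
n_f = 1/0.34118 = 2.931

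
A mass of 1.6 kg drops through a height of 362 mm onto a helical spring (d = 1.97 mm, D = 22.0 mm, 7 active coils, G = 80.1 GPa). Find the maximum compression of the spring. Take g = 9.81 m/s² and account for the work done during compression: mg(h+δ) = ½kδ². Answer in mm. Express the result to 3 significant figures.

k = Gd⁴/(8D³N_a) = (80.1×10³)(1.97⁴)/(8·22.0³·7) = 2.0232 N/mm
W = mg = 1.6 × 9.81 = 15.696 N
½kδ² − Wδ − Wh = 0 → δ = (W + √(W² + 2kWh))/k
δ = (15.696 + √(246.36 + 22991.6))/2.0232 = (15.696 + 152.44)/2.0232 = 83.104 mm

83.1 mm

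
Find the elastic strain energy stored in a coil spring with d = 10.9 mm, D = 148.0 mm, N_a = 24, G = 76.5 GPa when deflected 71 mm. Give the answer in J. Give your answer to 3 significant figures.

4.37 J

k = Gd⁴/(8D³N_a) = (76.5×10³)(10.9⁴)/(8·148.0³·24) = 1.7349 N/mm
U = ½kδ² = 0.5 × 1.7349 × 71² = 4372.9 N·mm = 4.3729 J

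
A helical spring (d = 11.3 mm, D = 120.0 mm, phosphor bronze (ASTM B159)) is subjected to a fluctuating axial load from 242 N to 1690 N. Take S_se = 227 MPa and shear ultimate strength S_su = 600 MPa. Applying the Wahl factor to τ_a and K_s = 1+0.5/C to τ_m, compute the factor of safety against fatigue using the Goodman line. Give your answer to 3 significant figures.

C = D/d = 120.0/11.3 = 10.6195; K_W = (4C−1)/(4C−4)+0.615/C = 1.1359; K_s = 1+0.5/C = 1.0471
F_a = (F_max−F_min)/2 = 724 N; F_m = (F_max+F_min)/2 = 966 N
τ_a = K_W·8F_aD/(πd³) = 1.1359 × 153.33 = 174.16 MPa
τ_m = K_s·8F_mD/(πd³) = 1.0471 × 204.58 = 214.21 MPa
Goodman: 1/n_f = τ_a/S_se + τ_m/S_su = 174.16/227 + 214.21/600 = 0.76724 + 0.35702 = 1.1243
n_f = 1/1.1243 = 0.8895

0.889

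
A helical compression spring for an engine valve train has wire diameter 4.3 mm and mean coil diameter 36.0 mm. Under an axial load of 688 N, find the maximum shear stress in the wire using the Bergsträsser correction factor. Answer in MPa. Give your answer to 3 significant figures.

923 MPa

Spring index C = D/d = 36.0/4.3 = 8.3721
K_B = (4C+2)/(4C−3) = 35.488/30.488 = 1.1640
τ₀ = 8FD/(πd³) = 8·688·36.0/(π·4.3³) = 198144/249.78 = 793.28 MPa
τ_max = K·τ₀ = 1.1640 × 793.28 = 923.37 MPa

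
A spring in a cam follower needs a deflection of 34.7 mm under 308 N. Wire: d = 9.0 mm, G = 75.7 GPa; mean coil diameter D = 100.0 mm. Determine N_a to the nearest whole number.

7

Required rate k = F/δ = 308/34.7 = 8.8761 N/mm
N_a = Gd⁴/(8D³k) = (75.7×10³ × 9.0⁴)/(8 × 100.0³ × 8.8761)
    = 4.96668e+08 / 7.10086e+07 = 6.994 → 7 coils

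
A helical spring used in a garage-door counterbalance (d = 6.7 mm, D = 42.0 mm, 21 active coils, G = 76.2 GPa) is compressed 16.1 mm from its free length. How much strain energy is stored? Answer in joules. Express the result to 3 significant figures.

1.60 J

k = Gd⁴/(8D³N_a) = (76.2×10³)(6.7⁴)/(8·42.0³·21) = 12.337 N/mm
U = ½kδ² = 0.5 × 12.337 × 16.1² = 1598.9 N·mm = 1.5989 J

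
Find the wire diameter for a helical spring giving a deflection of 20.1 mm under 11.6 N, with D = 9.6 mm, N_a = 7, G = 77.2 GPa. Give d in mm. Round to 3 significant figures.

Required rate k = F/δ = 11.6/20.1 = 0.57711 N/mm
d = (8D³N_a·k / G)^(1/4) = (8·9.6³·7·0.57711 / (77.2×10³))^0.25
  = (0.37038)^0.25 = 0.7801 mm

0.780 mm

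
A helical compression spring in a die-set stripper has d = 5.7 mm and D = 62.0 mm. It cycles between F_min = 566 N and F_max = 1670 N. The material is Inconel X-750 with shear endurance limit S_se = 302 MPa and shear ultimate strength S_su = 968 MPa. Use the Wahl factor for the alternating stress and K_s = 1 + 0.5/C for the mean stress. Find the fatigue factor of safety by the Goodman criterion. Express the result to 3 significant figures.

0.358

C = D/d = 62.0/5.7 = 10.8772; K_W = (4C−1)/(4C−4)+0.615/C = 1.1325; K_s = 1+0.5/C = 1.0460
F_a = (F_max−F_min)/2 = 552 N; F_m = (F_max+F_min)/2 = 1118 N
τ_a = K_W·8F_aD/(πd³) = 1.1325 × 470.59 = 532.93 MPa
τ_m = K_s·8F_mD/(πd³) = 1.0460 × 953.12 = 996.94 MPa
Goodman: 1/n_f = τ_a/S_se + τ_m/S_su = 532.93/302 + 996.94/968 = 1.76468 + 1.02989 = 2.7946
n_f = 1/2.7946 = 0.3578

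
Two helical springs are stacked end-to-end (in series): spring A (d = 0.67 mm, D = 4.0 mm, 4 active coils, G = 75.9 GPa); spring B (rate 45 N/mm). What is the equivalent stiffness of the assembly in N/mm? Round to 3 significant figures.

k_A = Gd⁴/(8D³N_a) = (75.9×10³)(0.67⁴)/(8·4.0³·4) = 7.4681 N/mm
Series: 1/k_eq = 1/7.4681 + 1/45 = 0.15612; k_eq = 6.4051 N/mm

6.41 N/mm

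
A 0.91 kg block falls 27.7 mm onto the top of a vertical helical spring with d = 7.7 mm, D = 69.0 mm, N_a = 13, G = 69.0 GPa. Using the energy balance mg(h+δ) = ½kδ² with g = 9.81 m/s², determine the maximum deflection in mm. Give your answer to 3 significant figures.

k = Gd⁴/(8D³N_a) = (69.0×10³)(7.7⁴)/(8·69.0³·13) = 7.0996 N/mm
W = mg = 0.91 × 9.81 = 8.9271 N
½kδ² − Wδ − Wh = 0 → δ = (W + √(W² + 2kWh))/k
δ = (8.9271 + √(79.693 + 3511.17))/7.0996 = (8.9271 + 59.924)/7.0996 = 9.6979 mm

9.70 mm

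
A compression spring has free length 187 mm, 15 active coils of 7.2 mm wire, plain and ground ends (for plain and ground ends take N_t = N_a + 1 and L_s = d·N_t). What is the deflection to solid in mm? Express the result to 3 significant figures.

N_t = 16; L_s = 7.2·16 = 115.2 mm
δ_solid = L₀ − L_s = 187 − 115.2 = 71.8 mm

71.8 mm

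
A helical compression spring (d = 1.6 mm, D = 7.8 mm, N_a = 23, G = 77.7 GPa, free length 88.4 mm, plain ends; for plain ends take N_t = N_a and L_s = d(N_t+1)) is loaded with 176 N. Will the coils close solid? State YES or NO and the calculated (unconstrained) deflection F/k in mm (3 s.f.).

k = Gd⁴/(8D³N_a) = (77.7×10³)(1.6⁴)/(8·7.8³·23) = 5.8318 N/mm
N_t = 23; L_s = 1.6·24 = 38.4 mm; δ_solid = L₀ − L_s = 88.4 − 38.4 = 50 mm
δ = F/k = 176/5.8318 = 30.18 mm
δ < δ_solid → spring does not go solid

NO, δ = 30.2 mm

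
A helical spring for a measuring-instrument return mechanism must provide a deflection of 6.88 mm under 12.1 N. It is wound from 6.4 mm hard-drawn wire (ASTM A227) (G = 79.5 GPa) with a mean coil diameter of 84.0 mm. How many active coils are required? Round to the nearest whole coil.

Required rate k = F/δ = 12.1/6.88 = 1.7587 N/mm
N_a = Gd⁴/(8D³k) = (79.5×10³ × 6.4⁴)/(8 × 84.0³ × 1.7587)
    = 1.33379e+08 / 8.33921e+06 = 15.99 → 16 coils

16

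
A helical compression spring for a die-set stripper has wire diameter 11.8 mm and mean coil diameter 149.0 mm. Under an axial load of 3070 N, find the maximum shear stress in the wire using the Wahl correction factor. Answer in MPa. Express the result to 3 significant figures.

Spring index C = D/d = 149.0/11.8 = 12.6271
K_W = (4C−1)/(4C−4) + 0.615/C = 49.508/46.508 + 0.0487 = 1.1132
τ₀ = 8FD/(πd³) = 8·3070·149.0/(π·11.8³) = 3.65944e+06/5161.7 = 708.96 MPa
τ_max = K·τ₀ = 1.1132 × 708.96 = 789.22 MPa

789 MPa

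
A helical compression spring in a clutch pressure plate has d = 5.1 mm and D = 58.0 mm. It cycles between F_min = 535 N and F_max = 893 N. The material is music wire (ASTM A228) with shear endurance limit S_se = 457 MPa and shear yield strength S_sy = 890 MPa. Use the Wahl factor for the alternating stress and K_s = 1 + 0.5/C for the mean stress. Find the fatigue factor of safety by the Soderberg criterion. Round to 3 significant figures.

0.702

C = D/d = 58.0/5.1 = 11.3725; K_W = (4C−1)/(4C−4)+0.615/C = 1.1264; K_s = 1+0.5/C = 1.0440
F_a = (F_max−F_min)/2 = 179 N; F_m = (F_max+F_min)/2 = 714 N
τ_a = K_W·8F_aD/(πd³) = 1.1264 × 199.3 = 224.49 MPa
τ_m = K_s·8F_mD/(πd³) = 1.0440 × 794.98 = 829.93 MPa
Soderberg: 1/n_f = τ_a/S_se + τ_m/S_sy = 224.49/457 + 829.93/890 = 0.49123 + 0.93251 = 1.4237
n_f = 1/1.4237 = 0.7024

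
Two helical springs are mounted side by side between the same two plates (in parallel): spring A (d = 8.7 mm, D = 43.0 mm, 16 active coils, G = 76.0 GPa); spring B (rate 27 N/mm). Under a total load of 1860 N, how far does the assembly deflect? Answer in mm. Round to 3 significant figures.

k_A = Gd⁴/(8D³N_a) = (76.0×10³)(8.7⁴)/(8·43.0³·16) = 42.783 N/mm
Parallel: k_eq = 42.783 + 27 = 69.783 N/mm
δ = F/k_eq = 1860/69.783 = 26.654 mm

26.7 mm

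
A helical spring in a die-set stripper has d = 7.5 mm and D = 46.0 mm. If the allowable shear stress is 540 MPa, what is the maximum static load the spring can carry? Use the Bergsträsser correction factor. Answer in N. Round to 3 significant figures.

1580 N

C = D/d = 46.0/7.5 = 6.1333
K_B = (4C+2)/(4C−3) = 26.533/21.533 = 1.2322
τ_max = K·8FD/(πd³) → F_max = τ_allow·πd³/(8DK)
F_max = 540·π·7.5³/(8·46.0·1.2322) = 7.1569e+05/453.45 = 1578.3 N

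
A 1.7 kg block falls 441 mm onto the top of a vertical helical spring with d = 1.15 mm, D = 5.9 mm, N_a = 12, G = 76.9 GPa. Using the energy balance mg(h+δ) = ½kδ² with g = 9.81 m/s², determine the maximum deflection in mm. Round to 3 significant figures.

48.9 mm

k = Gd⁴/(8D³N_a) = (76.9×10³)(1.15⁴)/(8·5.9³·12) = 6.8217 N/mm
W = mg = 1.7 × 9.81 = 16.677 N
½kδ² − Wδ − Wh = 0 → δ = (W + √(W² + 2kWh))/k
δ = (16.677 + √(278.12 + 100341))/6.8217 = (16.677 + 317.2)/6.8217 = 48.944 mm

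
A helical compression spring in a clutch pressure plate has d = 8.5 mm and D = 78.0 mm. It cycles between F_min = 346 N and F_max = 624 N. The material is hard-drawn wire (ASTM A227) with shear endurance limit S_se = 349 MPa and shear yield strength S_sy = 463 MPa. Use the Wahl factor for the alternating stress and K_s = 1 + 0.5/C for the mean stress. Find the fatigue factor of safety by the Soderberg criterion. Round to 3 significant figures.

C = D/d = 78.0/8.5 = 9.1765; K_W = (4C−1)/(4C−4)+0.615/C = 1.1587; K_s = 1+0.5/C = 1.0545
F_a = (F_max−F_min)/2 = 139 N; F_m = (F_max+F_min)/2 = 485 N
τ_a = K_W·8F_aD/(πd³) = 1.1587 × 44.957 = 52.093 MPa
τ_m = K_s·8F_mD/(πd³) = 1.0545 × 156.86 = 165.41 MPa
Soderberg: 1/n_f = τ_a/S_se + τ_m/S_sy = 52.093/349 + 165.41/463 = 0.14926 + 0.35726 = 0.50652
n_f = 1/0.50652 = 1.974

1.97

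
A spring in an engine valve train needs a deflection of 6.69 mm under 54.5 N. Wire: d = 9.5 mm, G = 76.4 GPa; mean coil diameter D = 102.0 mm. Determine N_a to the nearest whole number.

9

Required rate k = F/δ = 54.5/6.69 = 8.1465 N/mm
N_a = Gd⁴/(8D³k) = (76.4×10³ × 9.5⁴)/(8 × 102.0³ × 8.1465)
    = 6.22283e+08 / 6.91609e+07 = 8.998 → 9 coils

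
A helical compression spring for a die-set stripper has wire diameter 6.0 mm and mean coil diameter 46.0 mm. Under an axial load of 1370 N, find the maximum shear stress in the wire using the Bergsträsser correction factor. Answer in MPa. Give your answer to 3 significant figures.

Spring index C = D/d = 46.0/6.0 = 7.6667
K_B = (4C+2)/(4C−3) = 32.667/27.667 = 1.1807
τ₀ = 8FD/(πd³) = 8·1370·46.0/(π·6.0³) = 504160/678.58 = 742.96 MPa
τ_max = K·τ₀ = 1.1807 × 742.96 = 877.23 MPa

877 MPa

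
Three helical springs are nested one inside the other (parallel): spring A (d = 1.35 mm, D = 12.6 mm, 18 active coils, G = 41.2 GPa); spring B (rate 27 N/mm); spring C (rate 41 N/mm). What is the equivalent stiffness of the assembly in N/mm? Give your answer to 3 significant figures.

k_A = Gd⁴/(8D³N_a) = (41.2×10³)(1.35⁴)/(8·12.6³·18) = 0.47507 N/mm
Parallel: k_eq = 0.47507 + 27 + 41 = 68.475 N/mm

68.5 N/mm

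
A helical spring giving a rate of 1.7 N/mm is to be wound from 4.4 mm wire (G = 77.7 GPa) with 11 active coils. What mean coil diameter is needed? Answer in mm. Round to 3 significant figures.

58.0 mm

D = (Gd⁴/(8N_a·k))^(1/3) = (77.7×10³·4.4⁴/(8·11·1.7))^(1/3)
  = (194670)^(1/3) = 57.9562 mm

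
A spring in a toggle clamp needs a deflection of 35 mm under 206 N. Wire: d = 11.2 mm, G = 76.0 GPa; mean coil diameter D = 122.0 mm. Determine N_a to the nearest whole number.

14

Required rate k = F/δ = 206/35 = 5.8857 N/mm
N_a = Gd⁴/(8D³k) = (76.0×10³ × 11.2⁴)/(8 × 122.0³ × 5.8857)
    = 1.19587e+09 / 8.55005e+07 = 13.99 → 14 coils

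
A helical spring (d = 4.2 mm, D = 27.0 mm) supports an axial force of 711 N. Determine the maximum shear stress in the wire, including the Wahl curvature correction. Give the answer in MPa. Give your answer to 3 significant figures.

814 MPa

Spring index C = D/d = 27.0/4.2 = 6.4286
K_W = (4C−1)/(4C−4) + 0.615/C = 24.714/21.714 + 0.0957 = 1.2338
τ₀ = 8FD/(πd³) = 8·711·27.0/(π·4.2³) = 153576/232.75 = 659.82 MPa
τ_max = K·τ₀ = 1.2338 × 659.82 = 814.1 MPa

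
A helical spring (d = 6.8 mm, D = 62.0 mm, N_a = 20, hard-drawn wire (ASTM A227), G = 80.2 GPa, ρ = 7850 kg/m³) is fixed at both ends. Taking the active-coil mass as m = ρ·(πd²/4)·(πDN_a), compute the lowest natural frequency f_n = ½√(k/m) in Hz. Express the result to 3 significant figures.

k = Gd⁴/(8D³N_a) = (80.2×10³)(6.8⁴)/(8·62.0³·20) = 4.4969 N/mm = 4496.9 N/m
Wire length L = πDN_a = π·62.0·20 = 3895.6 mm
m = ρ·(πd²/4)·L = 7850 × 36.317×10⁻⁶ m² × 3.8956 m = 1.1106 kg
f_n = ½√(k/m) = 0.5·√(4496.9/1.1106) = 0.5·√(4049.2) = 31.817 Hz

31.8 Hz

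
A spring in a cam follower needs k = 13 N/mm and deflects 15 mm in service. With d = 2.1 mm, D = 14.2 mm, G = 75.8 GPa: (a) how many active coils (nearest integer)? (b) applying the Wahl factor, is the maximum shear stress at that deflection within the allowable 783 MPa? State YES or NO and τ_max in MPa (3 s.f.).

(a) 5 coils; (b) NO, τ_max = 921 MPa

N_a = Gd⁴/(8D³k) = (75.8×10³)(2.1⁴)/(8·14.2³·13) = 4.95 → N_a = 5
Actual rate k = Gd⁴/(8D³·5) = 12.871 N/mm
Working load F = kδ = 12.871·15 = 193.07 N
C = 14.2/2.1 = 6.7619; K_W = (4C−1)/(4C−4)+0.615/C = 1.2211
τ_max = K_W·8FD/(πd³) = 1.2211·753.85 = 920.53 MPa
τ_max > 783 MPa → exceeds allowable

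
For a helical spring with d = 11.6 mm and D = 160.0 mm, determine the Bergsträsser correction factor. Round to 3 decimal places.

1.096

C = D/d = 160.0/11.6 = 13.7931
K_B = (4C+2)/(4C−3) = 57.172/52.172 = 1.0958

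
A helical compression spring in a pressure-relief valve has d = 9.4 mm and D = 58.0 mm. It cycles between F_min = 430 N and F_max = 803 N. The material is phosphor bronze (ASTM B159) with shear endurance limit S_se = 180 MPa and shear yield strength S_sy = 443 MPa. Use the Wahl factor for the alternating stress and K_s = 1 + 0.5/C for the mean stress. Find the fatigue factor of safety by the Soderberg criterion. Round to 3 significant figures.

C = D/d = 58.0/9.4 = 6.1702; K_W = (4C−1)/(4C−4)+0.615/C = 1.2447; K_s = 1+0.5/C = 1.0810
F_a = (F_max−F_min)/2 = 186.5 N; F_m = (F_max+F_min)/2 = 616.5 N
τ_a = K_W·8F_aD/(πd³) = 1.2447 × 33.164 = 41.28 MPa
τ_m = K_s·8F_mD/(πd³) = 1.0810 × 109.63 = 118.51 MPa
Soderberg: 1/n_f = τ_a/S_se + τ_m/S_sy = 41.28/180 + 118.51/443 = 0.22933 + 0.26752 = 0.49685
n_f = 1/0.49685 = 2.013

2.01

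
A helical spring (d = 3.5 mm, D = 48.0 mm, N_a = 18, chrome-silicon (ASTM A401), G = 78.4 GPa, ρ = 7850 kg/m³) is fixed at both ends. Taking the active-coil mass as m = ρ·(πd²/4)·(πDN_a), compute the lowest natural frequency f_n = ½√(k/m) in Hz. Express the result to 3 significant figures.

30.0 Hz

k = Gd⁴/(8D³N_a) = (78.4×10³)(3.5⁴)/(8·48.0³·18) = 0.73876 N/mm = 738.76 N/m
Wire length L = πDN_a = π·48.0·18 = 2714.3 mm
m = ρ·(πd²/4)·L = 7850 × 9.6211×10⁻⁶ m² × 2.7143 m = 0.205 kg
f_n = ½√(k/m) = 0.5·√(738.76/0.205) = 0.5·√(3603.7) = 30.015 Hz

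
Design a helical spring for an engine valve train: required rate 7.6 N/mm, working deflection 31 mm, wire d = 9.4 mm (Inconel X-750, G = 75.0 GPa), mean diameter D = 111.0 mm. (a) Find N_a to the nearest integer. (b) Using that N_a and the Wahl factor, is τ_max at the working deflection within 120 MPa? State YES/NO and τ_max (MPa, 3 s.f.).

N_a = Gd⁴/(8D³k) = (75.0×10³)(9.4⁴)/(8·111.0³·7.6) = 7.042 → N_a = 7
Actual rate k = Gd⁴/(8D³·7) = 7.6457 N/mm
Working load F = kδ = 7.6457·31 = 237.02 N
C = 111.0/9.4 = 11.8085; K_W = (4C−1)/(4C−4)+0.615/C = 1.1215
τ_max = K_W·8FD/(πd³) = 1.1215·80.66 = 90.458 MPa
τ_max ≤ 120 MPa → acceptable

(a) 7 coils; (b) YES, τ_max = 90.5 MPa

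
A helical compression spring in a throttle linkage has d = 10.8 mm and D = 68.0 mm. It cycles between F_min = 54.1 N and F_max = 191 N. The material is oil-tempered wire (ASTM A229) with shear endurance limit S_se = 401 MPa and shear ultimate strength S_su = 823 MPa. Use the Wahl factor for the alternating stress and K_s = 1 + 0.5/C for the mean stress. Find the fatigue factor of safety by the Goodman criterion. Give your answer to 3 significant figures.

C = D/d = 68.0/10.8 = 6.2963; K_W = (4C−1)/(4C−4)+0.615/C = 1.2393; K_s = 1+0.5/C = 1.0794
F_a = (F_max−F_min)/2 = 68.45 N; F_m = (F_max+F_min)/2 = 122.55 N
τ_a = K_W·8F_aD/(πd³) = 1.2393 × 9.4092 = 11.661 MPa
τ_m = K_s·8F_mD/(πd³) = 1.0794 × 16.846 = 18.184 MPa
Goodman: 1/n_f = τ_a/S_se + τ_m/S_su = 11.661/401 + 18.184/823 = 0.02908 + 0.02209 = 0.051173
n_f = 1/0.051173 = 19.54

19.5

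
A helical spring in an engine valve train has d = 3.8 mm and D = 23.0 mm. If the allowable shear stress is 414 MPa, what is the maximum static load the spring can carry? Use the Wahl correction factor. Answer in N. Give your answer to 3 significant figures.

C = D/d = 23.0/3.8 = 6.0526
K_W = (4C−1)/(4C−4) + 0.615/C = 23.211/20.211 + 0.1016 = 1.2500
τ_max = K·8FD/(πd³) → F_max = τ_allow·πd³/(8DK)
F_max = 414·π·3.8³/(8·23.0·1.2500) = 71368/230.01 = 310.28 N

310 N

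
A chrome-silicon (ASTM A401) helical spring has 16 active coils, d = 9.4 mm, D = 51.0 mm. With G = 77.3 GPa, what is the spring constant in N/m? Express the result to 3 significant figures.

35500 N/m

k = Gd⁴/(8D³N_a) = (77.3×10³ × 9.4⁴) / (8 × 51.0³ × 16)
  = 6.03519e+08 / 1.69793e+07 = 35.544 N/mm = 35544 N/m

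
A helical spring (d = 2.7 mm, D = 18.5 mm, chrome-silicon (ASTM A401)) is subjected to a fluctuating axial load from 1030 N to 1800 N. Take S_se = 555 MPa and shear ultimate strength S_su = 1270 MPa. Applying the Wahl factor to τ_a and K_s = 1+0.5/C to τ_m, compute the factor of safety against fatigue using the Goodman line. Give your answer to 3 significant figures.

C = D/d = 18.5/2.7 = 6.8519; K_W = (4C−1)/(4C−4)+0.615/C = 1.2179; K_s = 1+0.5/C = 1.0730
F_a = (F_max−F_min)/2 = 385 N; F_m = (F_max+F_min)/2 = 1415 N
τ_a = K_W·8F_aD/(πd³) = 1.2179 × 921.47 = 1122.3 MPa
τ_m = K_s·8F_mD/(πd³) = 1.0730 × 3386.7 = 3633.8 MPa
Goodman: 1/n_f = τ_a/S_se + τ_m/S_su = 1122.3/555 + 3633.8/1270 = 2.02212 + 2.86129 = 4.8834
n_f = 1/4.8834 = 0.2048

0.205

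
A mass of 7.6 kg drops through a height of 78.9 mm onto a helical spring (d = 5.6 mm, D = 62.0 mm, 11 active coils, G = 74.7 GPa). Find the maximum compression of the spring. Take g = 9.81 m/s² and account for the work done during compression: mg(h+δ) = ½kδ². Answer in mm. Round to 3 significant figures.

k = Gd⁴/(8D³N_a) = (74.7×10³)(5.6⁴)/(8·62.0³·11) = 3.5028 N/mm
W = mg = 7.6 × 9.81 = 74.556 N
½kδ² − Wδ − Wh = 0 → δ = (W + √(W² + 2kWh))/k
δ = (74.556 + √(5558.6 + 41210.2))/3.5028 = (74.556 + 216.26)/3.5028 = 83.024 mm

83.0 mm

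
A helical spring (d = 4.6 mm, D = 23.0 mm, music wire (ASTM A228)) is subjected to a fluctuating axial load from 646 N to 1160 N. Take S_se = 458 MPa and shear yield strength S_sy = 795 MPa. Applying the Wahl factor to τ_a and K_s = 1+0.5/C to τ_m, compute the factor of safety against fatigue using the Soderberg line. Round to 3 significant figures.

0.837

C = D/d = 23.0/4.6 = 5.0000; K_W = (4C−1)/(4C−4)+0.615/C = 1.3105; K_s = 1+0.5/C = 1.1000
F_a = (F_max−F_min)/2 = 257 N; F_m = (F_max+F_min)/2 = 903 N
τ_a = K_W·8F_aD/(πd³) = 1.3105 × 154.64 = 202.66 MPa
τ_m = K_s·8F_mD/(πd³) = 1.1000 × 543.35 = 597.69 MPa
Soderberg: 1/n_f = τ_a/S_se + τ_m/S_sy = 202.66/458 + 597.69/795 = 0.44249 + 0.75181 = 1.1943
n_f = 1/1.1943 = 0.8373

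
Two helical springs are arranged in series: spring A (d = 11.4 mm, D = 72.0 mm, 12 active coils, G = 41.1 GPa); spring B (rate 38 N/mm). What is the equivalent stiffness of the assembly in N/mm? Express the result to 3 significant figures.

k_A = Gd⁴/(8D³N_a) = (41.1×10³)(11.4⁴)/(8·72.0³·12) = 19.373 N/mm
Series: 1/k_eq = 1/19.373 + 1/38 = 0.077935; k_eq = 12.831 N/mm

12.8 N/mm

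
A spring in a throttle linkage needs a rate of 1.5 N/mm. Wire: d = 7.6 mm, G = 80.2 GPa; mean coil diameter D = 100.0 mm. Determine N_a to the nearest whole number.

22

N_a = Gd⁴/(8D³k) = (80.2×10³ × 7.6⁴)/(8 × 100.0³ × 1.5)
    = 2.67565e+08 / 1.2e+07 = 22.3 → 22 coils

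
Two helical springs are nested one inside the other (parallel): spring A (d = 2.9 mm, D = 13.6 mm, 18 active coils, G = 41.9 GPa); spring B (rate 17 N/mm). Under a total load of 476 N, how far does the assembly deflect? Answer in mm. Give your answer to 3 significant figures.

18.9 mm

k_A = Gd⁴/(8D³N_a) = (41.9×10³)(2.9⁴)/(8·13.6³·18) = 8.1814 N/mm
Parallel: k_eq = 8.1814 + 17 = 25.181 N/mm
δ = F/k_eq = 476/25.181 = 18.903 mm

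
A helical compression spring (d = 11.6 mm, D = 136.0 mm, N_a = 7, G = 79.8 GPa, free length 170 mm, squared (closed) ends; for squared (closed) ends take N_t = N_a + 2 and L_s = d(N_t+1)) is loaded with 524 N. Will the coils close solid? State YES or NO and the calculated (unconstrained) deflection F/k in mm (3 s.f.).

k = Gd⁴/(8D³N_a) = (79.8×10³)(11.6⁴)/(8·136.0³·7) = 10.257 N/mm
N_t = 9; L_s = 11.6·10 = 116 mm; δ_solid = L₀ − L_s = 170 − 116 = 54 mm
δ = F/k = 524/10.257 = 51.086 mm
δ < δ_solid → spring does not go solid

NO, δ = 51.1 mm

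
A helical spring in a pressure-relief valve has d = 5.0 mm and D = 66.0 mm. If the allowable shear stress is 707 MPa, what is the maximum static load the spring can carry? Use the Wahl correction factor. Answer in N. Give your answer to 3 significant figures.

475 N

C = D/d = 66.0/5.0 = 13.2000
K_W = (4C−1)/(4C−4) + 0.615/C = 51.800/48.800 + 0.0466 = 1.1081
τ_max = K·8FD/(πd³) → F_max = τ_allow·πd³/(8DK)
F_max = 707·π·5.0³/(8·66.0·1.1081) = 2.7764e+05/585.06 = 474.55 N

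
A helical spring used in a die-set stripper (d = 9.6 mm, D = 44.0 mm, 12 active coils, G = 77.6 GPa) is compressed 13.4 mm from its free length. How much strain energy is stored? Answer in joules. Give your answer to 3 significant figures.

k = Gd⁴/(8D³N_a) = (77.6×10³)(9.6⁴)/(8·44.0³·12) = 80.597 N/mm
U = ½kδ² = 0.5 × 80.597 × 13.4² = 7236 N·mm = 7.236 J

7.24 J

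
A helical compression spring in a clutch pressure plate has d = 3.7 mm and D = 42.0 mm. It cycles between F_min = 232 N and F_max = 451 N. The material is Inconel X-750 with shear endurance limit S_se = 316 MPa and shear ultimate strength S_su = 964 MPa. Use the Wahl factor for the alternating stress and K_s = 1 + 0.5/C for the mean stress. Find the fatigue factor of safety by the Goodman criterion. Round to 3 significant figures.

C = D/d = 42.0/3.7 = 11.3514; K_W = (4C−1)/(4C−4)+0.615/C = 1.1266; K_s = 1+0.5/C = 1.0440
F_a = (F_max−F_min)/2 = 109.5 N; F_m = (F_max+F_min)/2 = 341.5 N
τ_a = K_W·8F_aD/(πd³) = 1.1266 × 231.21 = 260.48 MPa
τ_m = K_s·8F_mD/(πd³) = 1.0440 × 721.07 = 752.83 MPa
Goodman: 1/n_f = τ_a/S_se + τ_m/S_su = 260.48/316 + 752.83/964 = 0.82432 + 0.78094 = 1.6053
n_f = 1/1.6053 = 0.623

0.623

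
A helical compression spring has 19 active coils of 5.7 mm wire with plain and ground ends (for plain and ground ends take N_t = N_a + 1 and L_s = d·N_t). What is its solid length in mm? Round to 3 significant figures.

plain and ground ends: N_t = N_a + 1 = 19 + 1 = 20
L_s = d·N_t = 5.7 × 20 = 114 mm

114 mm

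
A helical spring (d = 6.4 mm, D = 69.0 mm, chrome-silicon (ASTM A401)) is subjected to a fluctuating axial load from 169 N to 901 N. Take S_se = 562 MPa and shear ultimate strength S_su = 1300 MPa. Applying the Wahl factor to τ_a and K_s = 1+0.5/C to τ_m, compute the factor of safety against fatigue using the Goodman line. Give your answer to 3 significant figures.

1.28

C = D/d = 69.0/6.4 = 10.7812; K_W = (4C−1)/(4C−4)+0.615/C = 1.1337; K_s = 1+0.5/C = 1.0464
F_a = (F_max−F_min)/2 = 366 N; F_m = (F_max+F_min)/2 = 535 N
τ_a = K_W·8F_aD/(πd³) = 1.1337 × 245.32 = 278.12 MPa
τ_m = K_s·8F_mD/(πd³) = 1.0464 × 358.59 = 375.22 MPa
Goodman: 1/n_f = τ_a/S_se + τ_m/S_su = 278.12/562 + 375.22/1300 = 0.49488 + 0.28863 = 0.78351
n_f = 1/0.78351 = 1.276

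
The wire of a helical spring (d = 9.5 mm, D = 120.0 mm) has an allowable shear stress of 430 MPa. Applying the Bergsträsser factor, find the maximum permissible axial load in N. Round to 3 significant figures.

C = D/d = 120.0/9.5 = 12.6316
K_B = (4C+2)/(4C−3) = 52.526/47.526 = 1.1052
τ_max = K·8FD/(πd³) → F_max = τ_allow·πd³/(8DK)
F_max = 430·π·9.5³/(8·120.0·1.1052) = 1.1582e+06/1061 = 1091.6 N

1090 N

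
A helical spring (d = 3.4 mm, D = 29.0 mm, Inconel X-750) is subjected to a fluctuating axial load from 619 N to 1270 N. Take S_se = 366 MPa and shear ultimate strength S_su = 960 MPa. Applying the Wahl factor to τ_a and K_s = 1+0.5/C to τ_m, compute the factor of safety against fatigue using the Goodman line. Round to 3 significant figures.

C = D/d = 29.0/3.4 = 8.5294; K_W = (4C−1)/(4C−4)+0.615/C = 1.1717; K_s = 1+0.5/C = 1.0586
F_a = (F_max−F_min)/2 = 325.5 N; F_m = (F_max+F_min)/2 = 944.5 N
τ_a = K_W·8F_aD/(πd³) = 1.1717 × 611.58 = 716.59 MPa
τ_m = K_s·8F_mD/(πd³) = 1.0586 × 1774.6 = 1878.6 MPa
Goodman: 1/n_f = τ_a/S_se + τ_m/S_su = 716.59/366 + 1878.6/960 = 1.95791 + 1.95692 = 3.9148
n_f = 1/3.9148 = 0.2554

0.255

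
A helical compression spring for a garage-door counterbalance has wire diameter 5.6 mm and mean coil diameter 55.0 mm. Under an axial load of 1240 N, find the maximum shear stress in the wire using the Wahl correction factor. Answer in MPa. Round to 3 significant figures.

1130 MPa

Spring index C = D/d = 55.0/5.6 = 9.8214
K_W = (4C−1)/(4C−4) + 0.615/C = 38.286/35.286 + 0.0626 = 1.1476
τ₀ = 8FD/(πd³) = 8·1240·55.0/(π·5.6³) = 545600/551.71 = 988.92 MPa
τ_max = K·τ₀ = 1.1476 × 988.92 = 1134.9 MPa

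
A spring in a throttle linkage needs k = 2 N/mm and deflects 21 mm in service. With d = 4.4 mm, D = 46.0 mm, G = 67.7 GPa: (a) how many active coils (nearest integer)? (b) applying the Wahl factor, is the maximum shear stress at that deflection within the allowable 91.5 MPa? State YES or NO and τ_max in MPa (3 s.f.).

(a) 16 coils; (b) YES, τ_max = 66.9 MPa

N_a = Gd⁴/(8D³k) = (67.7×10³)(4.4⁴)/(8·46.0³·2) = 16.29 → N_a = 16
Actual rate k = Gd⁴/(8D³·16) = 2.0366 N/mm
Working load F = kδ = 2.0366·21 = 42.77 N
C = 46.0/4.4 = 10.4545; K_W = (4C−1)/(4C−4)+0.615/C = 1.1382
τ_max = K_W·8FD/(πd³) = 1.1382·58.813 = 66.938 MPa
τ_max ≤ 91.5 MPa → acceptable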